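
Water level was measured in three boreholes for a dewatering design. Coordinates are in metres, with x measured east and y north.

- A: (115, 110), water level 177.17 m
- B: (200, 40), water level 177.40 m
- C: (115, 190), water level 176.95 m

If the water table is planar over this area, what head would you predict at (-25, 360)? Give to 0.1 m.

With h = a·x + b·y + c and A as origin, the differences give:
  85·a + (-70)·b = +0.23
  0·a + 80·b = -0.22
Eliminate b (×80 and ×(-70), subtract): 6800·a = 3.000 → a = ∂h/∂x = +0.0004412
Back-substitute: b = ∂h/∂y = -0.002750.
h(-25, 360) = 177.17 + (+0.0004412)·(-140) + (-0.002750)·(250) = 177.17 -0.062 -0.687 = 176.421 m.

176.4 m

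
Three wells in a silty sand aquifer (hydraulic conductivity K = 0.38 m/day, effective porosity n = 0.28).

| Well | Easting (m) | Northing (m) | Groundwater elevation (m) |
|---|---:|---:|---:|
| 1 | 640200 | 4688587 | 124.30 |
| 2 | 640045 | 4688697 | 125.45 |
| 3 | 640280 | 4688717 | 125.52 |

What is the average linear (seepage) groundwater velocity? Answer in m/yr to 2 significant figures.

With h = a·x + b·y + c and 1 as origin, the differences give:
  (-155)·a + 110·b = +1.15
  80·a + 130·b = +1.22
Eliminate b (×130 and ×110, subtract): -28950·a = 15.300 → a = ∂h/∂x = -0.0005285
Back-substitute: b = ∂h/∂y = +0.009710.
|∇h| = √(-0.0005285² + 0.009710²) = 0.009724
Seepage velocity v = K·i/n = 0.38 × 0.009724 / 0.28 = 0.0132 m/day = 4.821 m/yr.

4.8 m/yr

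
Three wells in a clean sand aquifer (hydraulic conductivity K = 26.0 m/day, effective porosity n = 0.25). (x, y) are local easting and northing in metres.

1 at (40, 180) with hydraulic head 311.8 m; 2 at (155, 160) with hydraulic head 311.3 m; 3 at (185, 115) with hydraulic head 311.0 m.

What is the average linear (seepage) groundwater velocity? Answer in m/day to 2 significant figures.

0.58 m/day

Taking 1 as reference: 2−1 = (115, -20, -0.5); 3−1 = (145, -65, -0.8).
Solve a·Δx + b·Δy = Δh: det = 115·(-65) − 145·(-20) = -4575.
∂h/∂x = [(-0.5)·(-65) − (-0.8)·(-20)] / -4575 = -0.003607
∂h/∂y = [115·(-0.8) − 145·(-0.5)] / -4575 = +0.004262
|∇h| = √(-0.003607² + 0.004262²) = 0.005583
Seepage velocity v = K·i/n = 26.0 × 0.005583 / 0.25 = 0.5806 m/day.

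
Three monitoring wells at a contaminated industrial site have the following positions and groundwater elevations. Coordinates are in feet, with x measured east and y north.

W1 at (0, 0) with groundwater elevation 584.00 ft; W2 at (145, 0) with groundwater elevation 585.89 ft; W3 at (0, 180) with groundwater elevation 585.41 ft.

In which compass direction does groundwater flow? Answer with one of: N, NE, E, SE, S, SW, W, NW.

∂h/∂x = (585.89 − 584.00) / (145 − 0) = +0.01303
∂h/∂y = (585.41 − 584.00) / (180 − 0) = +0.007833
Flow = −∇h = (-0.01303 east, -0.007833 north), which points southwest.

SW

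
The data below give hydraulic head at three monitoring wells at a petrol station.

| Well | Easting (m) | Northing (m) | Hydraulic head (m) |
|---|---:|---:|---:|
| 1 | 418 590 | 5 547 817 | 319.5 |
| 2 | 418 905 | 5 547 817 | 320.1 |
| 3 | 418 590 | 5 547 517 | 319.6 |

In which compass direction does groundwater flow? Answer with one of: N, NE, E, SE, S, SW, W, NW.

∂h/∂x = (320.1 − 319.5) / (418905 − 418590) = +0.001905
∂h/∂y = (319.6 − 319.5) / (5547517 − 5547817) = -0.0003333
Flow = −∇h = (-0.001905 east, +0.0003333 north), which points west.

W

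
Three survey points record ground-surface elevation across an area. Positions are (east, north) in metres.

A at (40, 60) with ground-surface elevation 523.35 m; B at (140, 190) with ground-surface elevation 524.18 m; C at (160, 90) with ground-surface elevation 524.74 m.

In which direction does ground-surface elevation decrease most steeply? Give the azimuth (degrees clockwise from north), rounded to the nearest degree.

284°

Three-point gradient (reference A): Δ to B = (100, 130, +0.83), Δ to C = (120, 30, +1.39).
∂z/∂x = +0.01237, ∂z/∂y = -0.003127 (det = -12600).
Steepest decrease is along −∇f: components (-0.01237 E, +0.003127 N).
Azimuth = atan2(-0.01237, +0.003127) = 284.2° ≈ 284°.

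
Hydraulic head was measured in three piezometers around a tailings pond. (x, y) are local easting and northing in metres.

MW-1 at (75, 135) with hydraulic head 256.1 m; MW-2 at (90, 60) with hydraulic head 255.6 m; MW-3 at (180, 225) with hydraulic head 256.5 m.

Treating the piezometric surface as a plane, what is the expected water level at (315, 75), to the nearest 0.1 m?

With h = a·x + b·y + c and MW-1 as origin, the differences give:
  15·a + (-75)·b = -0.5
  105·a + 90·b = +0.4
Eliminate b (×90 and ×(-75), subtract): 9225·a = -15.00 → a = ∂h/∂x = -0.001626
Back-substitute: b = ∂h/∂y = +0.006341.
h(315, 75) = 256.1 + (-0.001626)·(240) + (+0.006341)·(-60) = 256.1 -0.390 -0.380 = 255.329 m.

255.3 m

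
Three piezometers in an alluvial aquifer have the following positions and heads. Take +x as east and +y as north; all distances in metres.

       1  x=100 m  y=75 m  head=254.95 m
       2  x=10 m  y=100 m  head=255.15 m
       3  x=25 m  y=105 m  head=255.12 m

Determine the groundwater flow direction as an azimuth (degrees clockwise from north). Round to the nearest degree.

With h = a·x + b·y + c and 1 as origin, the differences give:
  (-90)·a + 25·b = +0.20
  (-75)·a + 30·b = +0.17
Eliminate b (×30 and ×25, subtract): -825·a = 1.750 → a = ∂h/∂x = -0.002121
Back-substitute: b = ∂h/∂y = +0.0003636.
Flow direction (−∇h) has components (+0.002121 E, -0.0003636 N).
Azimuth = atan2(E, N) = atan2(+0.002121, -0.0003636) = 99.7° ≈ 100°.

100°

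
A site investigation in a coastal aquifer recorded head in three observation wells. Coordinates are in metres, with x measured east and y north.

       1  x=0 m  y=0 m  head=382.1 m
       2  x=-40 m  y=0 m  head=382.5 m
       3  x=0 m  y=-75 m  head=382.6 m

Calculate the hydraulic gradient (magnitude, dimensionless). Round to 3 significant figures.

0.0120

∂h/∂x = (382.5 − 382.1) / (-40 − 0) = -0.010000
∂h/∂y = (382.6 − 382.1) / (-75 − 0) = -0.006667
|∇h| = √(-0.010000² + -0.006667²) = 0.01202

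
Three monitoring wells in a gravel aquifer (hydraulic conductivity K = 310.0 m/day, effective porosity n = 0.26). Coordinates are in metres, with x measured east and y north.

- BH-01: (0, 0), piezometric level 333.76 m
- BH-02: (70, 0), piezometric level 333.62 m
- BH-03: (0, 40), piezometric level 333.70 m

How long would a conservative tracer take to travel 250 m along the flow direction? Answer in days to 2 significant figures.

84 days

∂h/∂x = (333.62 − 333.76) / (70 − 0) = -0.002000
∂h/∂y = (333.70 − 333.76) / (40 − 0) = -0.001500
|∇h| = √(-0.002000² + -0.001500²) = 0.0025
Seepage velocity v = K·i/n = 310.0 × 0.0025 / 0.26 = 2.981 m/day.
t = 250 / 2.981 = 83.86 days.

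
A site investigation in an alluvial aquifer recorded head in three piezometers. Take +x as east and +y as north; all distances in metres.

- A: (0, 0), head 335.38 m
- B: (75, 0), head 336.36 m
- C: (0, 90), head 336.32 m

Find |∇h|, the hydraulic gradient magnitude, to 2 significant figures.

∂h/∂x = (336.36 − 335.38) / (75 − 0) = +0.01307
∂h/∂y = (336.32 − 335.38) / (90 − 0) = +0.01044
|∇h| = √(0.01307² + 0.01044²) = 0.01673

0.017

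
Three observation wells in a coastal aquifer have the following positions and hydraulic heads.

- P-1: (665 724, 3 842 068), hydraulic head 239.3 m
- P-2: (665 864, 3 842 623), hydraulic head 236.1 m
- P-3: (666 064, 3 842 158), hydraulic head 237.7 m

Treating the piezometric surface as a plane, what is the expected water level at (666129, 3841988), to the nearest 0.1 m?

238.3 m

Three-point gradient (reference P-1): Δ to P-2 = (140, 555, -3.2), Δ to P-3 = (340, 90, -1.6).
∂h/∂x = -0.003407, ∂h/∂y = -0.004906 (det = -176100).
h(666129, 3841988) = 239.3 + (-0.003407)·(405) + (-0.004906)·(-80) = 239.3 -1.380 +0.393 = 238.313 m.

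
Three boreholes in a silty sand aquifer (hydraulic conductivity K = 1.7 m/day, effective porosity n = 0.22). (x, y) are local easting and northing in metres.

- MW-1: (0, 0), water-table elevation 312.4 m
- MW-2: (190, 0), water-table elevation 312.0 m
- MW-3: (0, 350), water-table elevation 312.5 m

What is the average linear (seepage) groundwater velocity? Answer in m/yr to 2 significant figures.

6.0 m/yr

∂h/∂x = (312.0 − 312.4) / (190 − 0) = -0.002105
∂h/∂y = (312.5 − 312.4) / (350 − 0) = +0.0002857
|∇h| = √(-0.002105² + 0.0002857²) = 0.002124
Seepage velocity v = K·i/n = 1.7 × 0.002124 / 0.22 = 0.01641 m/day = 5.994 m/yr.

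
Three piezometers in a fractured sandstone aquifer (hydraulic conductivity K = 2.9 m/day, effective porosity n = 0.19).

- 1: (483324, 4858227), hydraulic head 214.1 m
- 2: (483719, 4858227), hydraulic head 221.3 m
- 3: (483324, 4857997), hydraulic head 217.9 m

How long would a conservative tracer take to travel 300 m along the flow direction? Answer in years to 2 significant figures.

2.2 years

∂h/∂x = (221.3 − 214.1) / (483719 − 483324) = +0.01823
∂h/∂y = (217.9 − 214.1) / (4857997 − 4858227) = -0.01652
|∇h| = √(0.01823² + -0.01652²) = 0.0246
Seepage velocity v = K·i/n = 2.9 × 0.0246 / 0.19 = 0.3755 m/day.
t = 300 / 0.3755 = 798.9 days = 2.19 years.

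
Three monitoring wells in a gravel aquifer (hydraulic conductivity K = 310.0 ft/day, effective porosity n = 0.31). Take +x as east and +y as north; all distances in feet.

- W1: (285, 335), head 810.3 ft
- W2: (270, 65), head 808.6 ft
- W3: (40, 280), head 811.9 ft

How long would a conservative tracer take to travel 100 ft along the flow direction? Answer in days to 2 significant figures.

With h = a·x + b·y + c and W1 as origin, the differences give:
  (-15)·a + (-270)·b = -1.7
  (-245)·a + (-55)·b = +1.6
Eliminate b (×(-55) and ×(-270), subtract): -65325·a = 525.50 → a = ∂h/∂x = -0.008044
Back-substitute: b = ∂h/∂y = +0.006743.
|∇h| = √(-0.008044² + 0.006743²) = 0.0105
Seepage velocity v = K·i/n = 310.0 × 0.0105 / 0.31 = 10.5 ft/day.
t = 100 / 10.5 = 9.524 days.

9.5 days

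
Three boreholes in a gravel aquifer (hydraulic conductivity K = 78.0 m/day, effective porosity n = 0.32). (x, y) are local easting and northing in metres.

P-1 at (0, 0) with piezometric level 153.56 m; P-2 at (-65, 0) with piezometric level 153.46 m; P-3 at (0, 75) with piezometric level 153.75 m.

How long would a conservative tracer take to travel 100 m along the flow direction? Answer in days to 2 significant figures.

∂h/∂x = (153.46 − 153.56) / (-65 − 0) = +0.001538
∂h/∂y = (153.75 − 153.56) / (75 − 0) = +0.002533
|∇h| = √(0.001538² + 0.002533²) = 0.002963
Seepage velocity v = K·i/n = 78.0 × 0.002963 / 0.32 = 0.7222 m/day.
t = 100 / 0.7222 = 138.5 days.

140 days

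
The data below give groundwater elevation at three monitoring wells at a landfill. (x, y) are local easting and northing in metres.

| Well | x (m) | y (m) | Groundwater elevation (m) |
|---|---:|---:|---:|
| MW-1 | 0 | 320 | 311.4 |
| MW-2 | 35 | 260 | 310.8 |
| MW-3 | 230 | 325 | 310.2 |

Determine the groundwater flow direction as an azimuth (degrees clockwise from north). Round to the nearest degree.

With h = a·x + b·y + c and MW-1 as origin, the differences give:
  35·a + (-60)·b = -0.6
  230·a + 5·b = -1.2
Eliminate b (×5 and ×(-60), subtract): 13975·a = -75.00 → a = ∂h/∂x = -0.005367
Back-substitute: b = ∂h/∂y = +0.006869.
Flow direction (−∇h) has components (+0.005367 E, -0.006869 N).
Azimuth = atan2(E, N) = atan2(+0.005367, -0.006869) = 142.0° ≈ 142°.

142°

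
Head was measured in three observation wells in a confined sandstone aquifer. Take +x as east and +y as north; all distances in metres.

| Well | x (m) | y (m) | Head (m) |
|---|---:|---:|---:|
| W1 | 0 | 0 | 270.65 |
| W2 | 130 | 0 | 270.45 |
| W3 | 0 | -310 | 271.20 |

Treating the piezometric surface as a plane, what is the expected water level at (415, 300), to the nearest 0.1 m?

∂h/∂x = (270.45 − 270.65) / (130 − 0) = -0.001538
∂h/∂y = (271.20 − 270.65) / (-310 − 0) = -0.001774
h(415, 300) = 270.65 + (-0.001538)·(415) + (-0.001774)·(300) = 270.65 -0.638 -0.532 = 269.479 m.

269.5 m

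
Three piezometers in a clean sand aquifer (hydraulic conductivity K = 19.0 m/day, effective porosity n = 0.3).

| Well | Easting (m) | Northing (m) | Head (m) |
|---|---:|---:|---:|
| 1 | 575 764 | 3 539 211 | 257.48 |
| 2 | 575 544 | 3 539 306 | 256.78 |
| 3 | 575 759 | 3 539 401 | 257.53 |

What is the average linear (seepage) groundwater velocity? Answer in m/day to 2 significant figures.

0.21 m/day

Taking 1 as reference: 2−1 = (-220, 95, -0.70); 3−1 = (-5, 190, +0.05).
Solve a·Δx + b·Δy = Δh: det = (-220)·190 − (-5)·95 = -41325.
∂h/∂x = [(-0.70)·190 − (+0.05)·95] / -41325 = +0.003333
∂h/∂y = [(-220)·(+0.05) − (-5)·(-0.70)] / -41325 = +0.0003509
|∇h| = √(0.003333² + 0.0003509²) = 0.003351
Seepage velocity v = K·i/n = 19.0 × 0.003351 / 0.3 = 0.2122 m/day.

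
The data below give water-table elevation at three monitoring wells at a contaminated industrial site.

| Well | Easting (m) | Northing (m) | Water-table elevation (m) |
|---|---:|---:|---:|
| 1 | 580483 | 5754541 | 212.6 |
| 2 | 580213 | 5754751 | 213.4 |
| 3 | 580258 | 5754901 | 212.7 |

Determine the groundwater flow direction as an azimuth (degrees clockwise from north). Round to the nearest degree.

060°

Taking 1 as reference: 2−1 = (-270, 210, +0.8); 3−1 = (-225, 360, +0.1).
Solve a·Δx + b·Δy = Δh: det = (-270)·360 − (-225)·210 = -49950.
∂h/∂x = [(+0.8)·360 − (+0.1)·210] / -49950 = -0.005345
∂h/∂y = [(-270)·(+0.1) − (-225)·(+0.8)] / -49950 = -0.003063
Flow direction (−∇h) has components (+0.005345 E, +0.003063 N).
Azimuth = atan2(E, N) = atan2(+0.005345, +0.003063) = 60.2° ≈ 060°.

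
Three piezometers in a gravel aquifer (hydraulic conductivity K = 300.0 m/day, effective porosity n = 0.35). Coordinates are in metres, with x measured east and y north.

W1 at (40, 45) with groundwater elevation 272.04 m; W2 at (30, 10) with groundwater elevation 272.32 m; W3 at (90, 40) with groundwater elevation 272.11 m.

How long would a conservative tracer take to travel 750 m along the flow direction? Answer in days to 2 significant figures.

110 days

Three-point gradient (reference W1): Δ to W2 = (-10, -35, +0.28), Δ to W3 = (50, -5, +0.07).
∂h/∂x = +0.0005833, ∂h/∂y = -0.008167 (det = 1800).
|∇h| = √(0.0005833² + -0.008167²) = 0.008188
Seepage velocity v = K·i/n = 300.0 × 0.008188 / 0.35 = 7.018 m/day.
t = 750 / 7.018 = 106.9 days.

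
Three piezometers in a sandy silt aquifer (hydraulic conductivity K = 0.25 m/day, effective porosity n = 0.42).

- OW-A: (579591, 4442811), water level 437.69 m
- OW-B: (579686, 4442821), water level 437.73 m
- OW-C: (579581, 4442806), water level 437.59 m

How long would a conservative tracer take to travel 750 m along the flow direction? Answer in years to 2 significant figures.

140 years

Taking OW-A as reference: OW-B−OW-A = (95, 10, +0.04); OW-C−OW-A = (-10, -5, -0.10).
Determinant of the coordinate differences = 95·(-5) − (-10)·10 = -375.
∂h/∂x = [(+0.04)·(-5) − (-0.10)·10] / -375 = -0.002133
∂h/∂y = [95·(-0.10) − (-10)·(+0.04)] / -375 = +0.02427
|∇h| = √(-0.002133² + 0.02427²) = 0.02436
Seepage velocity v = K·i/n = 0.25 × 0.02436 / 0.42 = 0.0145 m/day.
t = 750 / 0.0145 = 5.172e+04 days = 142 years.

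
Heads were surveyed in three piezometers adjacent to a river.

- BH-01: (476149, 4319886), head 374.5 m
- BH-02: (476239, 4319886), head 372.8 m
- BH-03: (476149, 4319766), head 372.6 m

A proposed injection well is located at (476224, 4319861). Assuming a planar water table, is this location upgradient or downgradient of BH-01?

downgradient

∂h/∂x = (372.8 − 374.5) / (476239 − 476149) = -0.01889
∂h/∂y = (372.6 − 374.5) / (4319766 − 4319886) = +0.01583
Head at (476224, 4319861) = 374.5 + (-0.01889)·(75) + (+0.01583)·(-25) = 372.69 m.
That is lower than the 374.5 m at BH-01, so the point is downgradient.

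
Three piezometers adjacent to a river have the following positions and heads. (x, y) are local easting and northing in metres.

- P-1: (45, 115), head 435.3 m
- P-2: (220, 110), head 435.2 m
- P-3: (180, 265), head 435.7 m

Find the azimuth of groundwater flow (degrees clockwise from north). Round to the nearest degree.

Differences from P-1: to P-2 (Δx, Δy, Δh) = (175, -5, -0.1); to P-3 = (135, 150, +0.4).
Determinant of the coordinate differences = 175·150 − 135·(-5) = 26925.
∂h/∂x = [(-0.1)·150 − (+0.4)·(-5)] / 26925 = -0.0004828
∂h/∂y = [175·(+0.4) − 135·(-0.1)] / 26925 = +0.003101
Flow direction (−∇h) has components (+0.0004828 E, -0.003101 N).
Azimuth = atan2(E, N) = atan2(+0.0004828, -0.003101) = 171.2° ≈ 171°.

171°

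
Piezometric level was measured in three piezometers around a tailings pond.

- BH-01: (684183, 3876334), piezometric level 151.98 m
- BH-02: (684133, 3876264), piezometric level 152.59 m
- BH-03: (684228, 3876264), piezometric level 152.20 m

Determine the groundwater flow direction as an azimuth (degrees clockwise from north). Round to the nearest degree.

With h = a·x + b·y + c and BH-01 as origin, the differences give:
  (-50)·a + (-70)·b = +0.61
  45·a + (-70)·b = +0.22
Eliminate b (×(-70) and ×(-70), subtract): 6650·a = -27.300 → a = ∂h/∂x = -0.004105
Back-substitute: b = ∂h/∂y = -0.005782.
Flow direction (−∇h) has components (+0.004105 E, +0.005782 N).
Azimuth = atan2(E, N) = atan2(+0.004105, +0.005782) = 35.4° ≈ 035°.

035°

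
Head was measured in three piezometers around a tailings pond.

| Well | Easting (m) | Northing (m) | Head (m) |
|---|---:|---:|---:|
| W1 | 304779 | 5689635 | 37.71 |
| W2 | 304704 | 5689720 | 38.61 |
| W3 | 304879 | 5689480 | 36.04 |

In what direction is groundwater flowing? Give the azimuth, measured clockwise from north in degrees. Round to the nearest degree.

184°

With h = a·x + b·y + c and W1 as origin, the differences give:
  (-75)·a + 85·b = +0.90
  100·a + (-155)·b = -1.67
Eliminate b (×(-155) and ×85, subtract): 3125·a = 2.450 → a = ∂h/∂x = +0.0007840
Back-substitute: b = ∂h/∂y = +0.01128.
Flow direction (−∇h) has components (-0.0007840 E, -0.01128 N).
Azimuth = atan2(E, N) = atan2(-0.0007840, -0.01128) = 184.0° ≈ 184°.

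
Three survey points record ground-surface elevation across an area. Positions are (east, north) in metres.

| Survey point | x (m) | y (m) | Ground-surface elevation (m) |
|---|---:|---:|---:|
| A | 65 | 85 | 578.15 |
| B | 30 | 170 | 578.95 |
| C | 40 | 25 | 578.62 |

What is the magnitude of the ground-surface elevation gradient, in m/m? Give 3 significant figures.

With z = a·x + b·y + c and A as origin, the differences give:
  (-35)·a + 85·b = +0.80
  (-25)·a + (-60)·b = +0.47
Eliminate b (×(-60) and ×85, subtract): 4225·a = -87.950 → a = ∂z/∂x = -0.02082
Back-substitute: b = ∂z/∂y = +0.0008402.
|∇f| = √(-0.02082² + 0.0008402²) = 0.02084 m/m

0.0208 m/m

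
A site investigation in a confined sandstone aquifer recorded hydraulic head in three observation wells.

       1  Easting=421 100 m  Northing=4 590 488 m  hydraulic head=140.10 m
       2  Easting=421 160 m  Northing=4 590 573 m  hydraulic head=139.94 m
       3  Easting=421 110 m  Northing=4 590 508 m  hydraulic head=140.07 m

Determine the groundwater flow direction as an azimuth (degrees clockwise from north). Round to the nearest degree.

073°

Taking 1 as reference: 2−1 = (60, 85, -0.16); 3−1 = (10, 20, -0.03).
Determinant of the coordinate differences = 60·20 − 10·85 = 350.
∂h/∂x = [(-0.16)·20 − (-0.03)·85] / 350 = -0.001857
∂h/∂y = [60·(-0.03) − 10·(-0.16)] / 350 = -0.0005714
Flow direction (−∇h) has components (+0.001857 E, +0.0005714 N).
Azimuth = atan2(E, N) = atan2(+0.001857, +0.0005714) = 72.9° ≈ 073°.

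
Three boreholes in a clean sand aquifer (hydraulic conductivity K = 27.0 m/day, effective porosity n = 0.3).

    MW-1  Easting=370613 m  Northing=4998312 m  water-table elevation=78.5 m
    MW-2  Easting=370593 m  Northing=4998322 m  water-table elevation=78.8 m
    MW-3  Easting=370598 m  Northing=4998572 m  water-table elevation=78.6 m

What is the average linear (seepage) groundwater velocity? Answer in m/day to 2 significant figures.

Three-point gradient (reference MW-1): Δ to MW-2 = (-20, 10, +0.3), Δ to MW-3 = (-15, 260, +0.1).
∂h/∂x = -0.01525, ∂h/∂y = -0.0004950 (det = -5050).
|∇h| = √(-0.01525² + -0.0004950²) = 0.01526
Seepage velocity v = K·i/n = 27.0 × 0.01526 / 0.3 = 1.373 m/day.

1.4 m/day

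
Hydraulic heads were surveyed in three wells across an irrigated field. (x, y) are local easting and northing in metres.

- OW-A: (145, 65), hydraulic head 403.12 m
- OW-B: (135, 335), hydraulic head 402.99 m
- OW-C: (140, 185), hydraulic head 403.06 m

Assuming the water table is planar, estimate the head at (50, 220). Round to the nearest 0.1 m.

402.7 m

Taking OW-A as reference: OW-B−OW-A = (-10, 270, -0.13); OW-C−OW-A = (-5, 120, -0.06).
Determinant of the coordinate differences = (-10)·120 − (-5)·270 = 150.
∂h/∂x = [(-0.13)·120 − (-0.06)·270] / 150 = +0.004000
∂h/∂y = [(-10)·(-0.06) − (-5)·(-0.13)] / 150 = -0.0003333
h(50, 220) = 403.12 + (+0.004000)·(-95) + (-0.0003333)·(155) = 403.12 -0.380 -0.052 = 402.688 m.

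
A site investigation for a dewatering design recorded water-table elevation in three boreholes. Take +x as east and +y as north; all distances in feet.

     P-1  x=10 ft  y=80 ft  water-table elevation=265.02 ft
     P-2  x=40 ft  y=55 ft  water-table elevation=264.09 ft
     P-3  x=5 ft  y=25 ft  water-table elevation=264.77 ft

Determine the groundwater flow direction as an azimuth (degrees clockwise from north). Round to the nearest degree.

105°

Taking P-1 as reference: P-2−P-1 = (30, -25, -0.93); P-3−P-1 = (-5, -55, -0.25).
Solve a·Δx + b·Δy = Δh: det = 30·(-55) − (-5)·(-25) = -1775.
∂h/∂x = [(-0.93)·(-55) − (-0.25)·(-25)] / -1775 = -0.02530
∂h/∂y = [30·(-0.25) − (-5)·(-0.93)] / -1775 = +0.006845
Flow direction (−∇h) has components (+0.02530 E, -0.006845 N).
Azimuth = atan2(E, N) = atan2(+0.02530, -0.006845) = 105.1° ≈ 105°.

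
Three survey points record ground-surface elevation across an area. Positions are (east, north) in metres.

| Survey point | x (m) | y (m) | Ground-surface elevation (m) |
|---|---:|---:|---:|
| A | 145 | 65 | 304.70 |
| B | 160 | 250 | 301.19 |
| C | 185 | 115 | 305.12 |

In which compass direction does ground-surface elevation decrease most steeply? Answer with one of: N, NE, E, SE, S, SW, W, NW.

Taking A as reference: B−A = (15, 185, -3.51); C−A = (40, 50, +0.42).
Solve a·Δx + b·Δy = Δz: det = 15·50 − 40·185 = -6650.
∂z/∂x = [(-3.51)·50 − (+0.42)·185] / -6650 = +0.03808
∂z/∂y = [15·(+0.42) − 40·(-3.51)] / -6650 = -0.02206
Steepest decrease is along −∇f = (-0.03808 E, +0.02206 N) → northwest.

NW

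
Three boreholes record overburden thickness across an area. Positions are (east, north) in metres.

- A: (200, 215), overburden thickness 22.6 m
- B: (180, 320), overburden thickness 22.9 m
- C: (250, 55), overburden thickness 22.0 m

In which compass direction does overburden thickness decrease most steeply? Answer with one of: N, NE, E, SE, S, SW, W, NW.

Three-point gradient (reference A): Δ to B = (-20, 105, +0.3), Δ to C = (50, -160, -0.6).
∂d/∂x = -0.007317, ∂d/∂y = +0.001463 (det = -2050).
Steepest decrease is along −∇f = (+0.007317 E, -0.001463 N) → east.

E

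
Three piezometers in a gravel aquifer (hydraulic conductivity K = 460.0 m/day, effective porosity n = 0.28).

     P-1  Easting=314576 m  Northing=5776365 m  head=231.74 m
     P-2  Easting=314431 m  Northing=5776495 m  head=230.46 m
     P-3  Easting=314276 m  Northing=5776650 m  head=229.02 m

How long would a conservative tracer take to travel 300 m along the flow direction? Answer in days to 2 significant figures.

28 days

Taking P-1 as reference: P-2−P-1 = (-145, 130, -1.28); P-3−P-1 = (-300, 285, -2.72).
Solve a·Δx + b·Δy = Δh: det = (-145)·285 − (-300)·130 = -2325.
∂h/∂x = [(-1.28)·285 − (-2.72)·130] / -2325 = +0.004817
∂h/∂y = [(-145)·(-2.72) − (-300)·(-1.28)] / -2325 = -0.004473
|∇h| = √(0.004817² + -0.004473²) = 0.006574
Seepage velocity v = K·i/n = 460.0 × 0.006574 / 0.28 = 10.8 m/day.
t = 300 / 10.8 = 27.78 days.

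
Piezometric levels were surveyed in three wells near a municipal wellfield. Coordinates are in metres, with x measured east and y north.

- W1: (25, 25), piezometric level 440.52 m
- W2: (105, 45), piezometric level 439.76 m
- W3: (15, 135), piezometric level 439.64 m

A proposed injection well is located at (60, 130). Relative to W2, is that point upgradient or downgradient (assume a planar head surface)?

Taking W1 as reference: W2−W1 = (80, 20, -0.76); W3−W1 = (-10, 110, -0.88).
Determinant of the coordinate differences = 80·110 − (-10)·20 = 9000.
∂h/∂x = [(-0.76)·110 − (-0.88)·20] / 9000 = -0.007333
∂h/∂y = [80·(-0.88) − (-10)·(-0.76)] / 9000 = -0.008667
Head at (60, 130) = 440.52 + (-0.007333)·(35) + (-0.008667)·(105) = 439.35 m.
That is lower than the 439.76 m at W2, so the point is downgradient.

downgradient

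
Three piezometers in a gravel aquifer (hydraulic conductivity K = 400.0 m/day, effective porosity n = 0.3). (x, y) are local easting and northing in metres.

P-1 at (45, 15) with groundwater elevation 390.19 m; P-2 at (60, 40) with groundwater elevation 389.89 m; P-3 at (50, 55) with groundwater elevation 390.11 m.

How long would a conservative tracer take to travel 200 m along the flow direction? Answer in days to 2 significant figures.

Differences from P-1: to P-2 (Δx, Δy, Δh) = (15, 25, -0.30); to P-3 = (5, 40, -0.08).
Determinant of the coordinate differences = 15·40 − 5·25 = 475.
∂h/∂x = [(-0.30)·40 − (-0.08)·25] / 475 = -0.02105
∂h/∂y = [15·(-0.08) − 5·(-0.30)] / 475 = +0.0006316
|∇h| = √(-0.02105² + 0.0006316²) = 0.02106
Seepage velocity v = K·i/n = 400.0 × 0.02106 / 0.3 = 28.08 m/day.
t = 200 / 28.08 = 7.123 days.

7.1 days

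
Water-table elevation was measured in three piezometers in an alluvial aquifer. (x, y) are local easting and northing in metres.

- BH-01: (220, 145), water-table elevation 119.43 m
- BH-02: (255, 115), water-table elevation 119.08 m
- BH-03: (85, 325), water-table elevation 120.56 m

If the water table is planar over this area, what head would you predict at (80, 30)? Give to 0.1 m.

Taking BH-01 as reference: BH-02−BH-01 = (35, -30, -0.35); BH-03−BH-01 = (-135, 180, +1.13).
Determinant of the coordinate differences = 35·180 − (-135)·(-30) = 2250.
∂h/∂x = [(-0.35)·180 − (+1.13)·(-30)] / 2250 = -0.01293
∂h/∂y = [35·(+1.13) − (-135)·(-0.35)] / 2250 = -0.003422
h(80, 30) = 119.43 + (-0.01293)·(-140) + (-0.003422)·(-115) = 119.43 +1.811 +0.394 = 121.634 m.

121.6 m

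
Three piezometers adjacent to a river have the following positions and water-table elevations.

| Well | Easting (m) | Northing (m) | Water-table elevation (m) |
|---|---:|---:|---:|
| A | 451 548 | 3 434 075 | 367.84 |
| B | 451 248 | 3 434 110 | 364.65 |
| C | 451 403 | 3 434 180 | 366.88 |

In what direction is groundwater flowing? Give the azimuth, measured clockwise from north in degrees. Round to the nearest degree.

240°

With h = a·x + b·y + c and A as origin, the differences give:
  (-300)·a + 35·b = -3.19
  (-145)·a + 105·b = -0.96
Eliminate b (×105 and ×35, subtract): -26425·a = -301.350 → a = ∂h/∂x = +0.01140
Back-substitute: b = ∂h/∂y = +0.006605.
Flow direction (−∇h) has components (-0.01140 E, -0.006605 N).
Azimuth = atan2(E, N) = atan2(-0.01140, -0.006605) = 239.9° ≈ 240°.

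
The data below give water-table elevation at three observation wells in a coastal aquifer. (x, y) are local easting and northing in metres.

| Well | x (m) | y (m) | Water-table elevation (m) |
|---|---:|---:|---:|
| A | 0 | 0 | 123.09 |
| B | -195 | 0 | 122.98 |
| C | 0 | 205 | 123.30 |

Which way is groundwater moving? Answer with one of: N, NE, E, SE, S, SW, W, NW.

SW

∂h/∂x = (122.98 − 123.09) / (-195 − 0) = +0.0005641
∂h/∂y = (123.30 − 123.09) / (205 − 0) = +0.001024
Flow = −∇h = (-0.0005641 east, -0.001024 north), which points southwest.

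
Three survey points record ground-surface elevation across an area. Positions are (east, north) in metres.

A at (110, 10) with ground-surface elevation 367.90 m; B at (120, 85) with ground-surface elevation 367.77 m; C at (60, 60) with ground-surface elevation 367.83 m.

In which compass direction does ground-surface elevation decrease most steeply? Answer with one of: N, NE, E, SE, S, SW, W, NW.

Differences from A: to B (Δx, Δy, Δh) = (10, 75, -0.13); to C = (-50, 50, -0.07).
Solve a·Δx + b·Δy = Δz: det = 10·50 − (-50)·75 = 4250.
∂z/∂x = [(-0.13)·50 − (-0.07)·75] / 4250 = -0.0002941
∂z/∂y = [10·(-0.07) − (-50)·(-0.13)] / 4250 = -0.001694
Steepest decrease is along −∇f = (+0.0002941 E, +0.001694 N) → north.

N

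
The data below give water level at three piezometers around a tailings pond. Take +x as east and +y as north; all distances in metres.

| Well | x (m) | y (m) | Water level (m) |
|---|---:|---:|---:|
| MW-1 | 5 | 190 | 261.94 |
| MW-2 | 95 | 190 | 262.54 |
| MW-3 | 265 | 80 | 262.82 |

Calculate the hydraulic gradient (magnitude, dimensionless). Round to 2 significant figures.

Differences from MW-1: to MW-2 (Δx, Δy, Δh) = (90, 0, +0.60); to MW-3 = (260, -110, +0.88).
Determinant of the coordinate differences = 90·(-110) − 260·0 = -9900.
∂h/∂x = [(+0.60)·(-110) − (+0.88)·0] / -9900 = +0.006667
∂h/∂y = [90·(+0.88) − 260·(+0.60)] / -9900 = +0.007758
|∇h| = √(0.006667² + 0.007758²) = 0.01023

0.010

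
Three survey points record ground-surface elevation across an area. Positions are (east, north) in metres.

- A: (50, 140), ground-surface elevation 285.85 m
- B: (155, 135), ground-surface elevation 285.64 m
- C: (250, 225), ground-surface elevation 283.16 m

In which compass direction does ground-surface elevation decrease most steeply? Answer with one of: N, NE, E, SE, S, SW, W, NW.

Three-point gradient (reference A): Δ to B = (105, -5, -0.21), Δ to C = (200, 85, -2.69).
∂z/∂x = -0.003154, ∂z/∂y = -0.02423 (det = 9925).
Steepest decrease is along −∇f = (+0.003154 E, +0.02423 N) → north.

N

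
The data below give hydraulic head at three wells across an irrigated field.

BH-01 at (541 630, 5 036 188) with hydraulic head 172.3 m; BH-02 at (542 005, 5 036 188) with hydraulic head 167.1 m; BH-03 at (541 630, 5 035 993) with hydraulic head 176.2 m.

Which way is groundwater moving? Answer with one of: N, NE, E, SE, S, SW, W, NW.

∂h/∂x = (167.1 − 172.3) / (542005 − 541630) = -0.01387
∂h/∂y = (176.2 − 172.3) / (5035993 − 5036188) = -0.02000
Flow = −∇h = (+0.01387 east, +0.02000 north), which points northeast.

NE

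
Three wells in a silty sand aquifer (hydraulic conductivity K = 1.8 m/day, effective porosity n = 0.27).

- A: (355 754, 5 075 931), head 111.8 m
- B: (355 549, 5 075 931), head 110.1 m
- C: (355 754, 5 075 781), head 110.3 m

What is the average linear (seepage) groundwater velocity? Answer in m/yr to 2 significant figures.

32 m/yr

∂h/∂x = (110.1 − 111.8) / (355549 − 355754) = +0.008293
∂h/∂y = (110.3 − 111.8) / (5075781 − 5075931) = +0.01000
|∇h| = √(0.008293² + 0.01000²) = 0.01299
Seepage velocity v = K·i/n = 1.8 × 0.01299 / 0.27 = 0.0866 m/day = 31.63 m/yr.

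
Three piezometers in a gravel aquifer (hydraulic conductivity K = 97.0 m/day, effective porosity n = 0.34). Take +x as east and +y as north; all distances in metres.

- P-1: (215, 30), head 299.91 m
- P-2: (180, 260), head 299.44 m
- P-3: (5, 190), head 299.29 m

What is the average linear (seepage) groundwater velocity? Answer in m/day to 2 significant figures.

With h = a·x + b·y + c and P-1 as origin, the differences give:
  (-35)·a + 230·b = -0.47
  (-210)·a + 160·b = -0.62
Eliminate b (×160 and ×230, subtract): 42700·a = 67.400 → a = ∂h/∂x = +0.001578
Back-substitute: b = ∂h/∂y = -0.001803.
|∇h| = √(0.001578² + -0.001803²) = 0.002396
Seepage velocity v = K·i/n = 97.0 × 0.002396 / 0.34 = 0.6836 m/day.

0.68 m/day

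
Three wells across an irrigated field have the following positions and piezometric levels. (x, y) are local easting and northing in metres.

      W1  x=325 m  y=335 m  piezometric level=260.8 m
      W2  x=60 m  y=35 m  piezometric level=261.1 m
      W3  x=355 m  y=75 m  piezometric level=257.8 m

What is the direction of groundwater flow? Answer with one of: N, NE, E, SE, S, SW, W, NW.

SE

Taking W1 as reference: W2−W1 = (-265, -300, +0.3); W3−W1 = (30, -260, -3.0).
Solve a·Δx + b·Δy = Δh: det = (-265)·(-260) − 30·(-300) = 77900.
∂h/∂x = [(+0.3)·(-260) − (-3.0)·(-300)] / 77900 = -0.01255
∂h/∂y = [(-265)·(-3.0) − 30·(+0.3)] / 77900 = +0.01009
Flow = −∇h = (+0.01255 east, -0.01009 north), which points southeast.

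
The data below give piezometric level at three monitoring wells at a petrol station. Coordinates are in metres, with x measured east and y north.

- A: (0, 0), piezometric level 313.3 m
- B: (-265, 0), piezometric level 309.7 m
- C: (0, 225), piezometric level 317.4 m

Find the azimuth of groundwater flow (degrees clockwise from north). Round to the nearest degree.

∂h/∂x = (309.7 − 313.3) / (-265 − 0) = +0.01358
∂h/∂y = (317.4 − 313.3) / (225 − 0) = +0.01822
Flow direction (−∇h) has components (-0.01358 E, -0.01822 N).
Azimuth = atan2(E, N) = atan2(-0.01358, -0.01822) = 216.7° ≈ 217°.

217°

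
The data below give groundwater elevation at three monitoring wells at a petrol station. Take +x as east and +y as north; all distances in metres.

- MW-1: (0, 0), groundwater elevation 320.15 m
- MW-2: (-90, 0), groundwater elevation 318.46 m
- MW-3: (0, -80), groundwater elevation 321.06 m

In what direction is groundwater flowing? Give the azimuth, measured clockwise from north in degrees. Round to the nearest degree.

∂h/∂x = (318.46 − 320.15) / (-90 − 0) = +0.01878
∂h/∂y = (321.06 − 320.15) / (-80 − 0) = -0.01138
Flow direction (−∇h) has components (-0.01878 E, +0.01138 N).
Azimuth = atan2(E, N) = atan2(-0.01878, +0.01138) = 301.2° ≈ 301°.

301°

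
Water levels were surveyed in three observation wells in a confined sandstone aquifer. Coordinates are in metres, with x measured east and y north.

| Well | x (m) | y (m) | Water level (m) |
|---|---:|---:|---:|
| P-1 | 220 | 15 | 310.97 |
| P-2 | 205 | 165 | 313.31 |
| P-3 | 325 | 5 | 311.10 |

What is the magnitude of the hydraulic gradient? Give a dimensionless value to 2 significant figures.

0.016

Differences from P-1: to P-2 (Δx, Δy, Δh) = (-15, 150, +2.34); to P-3 = (105, -10, +0.13).
Solve a·Δx + b·Δy = Δh: det = (-15)·(-10) − 105·150 = -15600.
∂h/∂x = [(+2.34)·(-10) − (+0.13)·150] / -15600 = +0.002750
∂h/∂y = [(-15)·(+0.13) − 105·(+2.34)] / -15600 = +0.01587
|∇h| = √(0.002750² + 0.01587²) = 0.01611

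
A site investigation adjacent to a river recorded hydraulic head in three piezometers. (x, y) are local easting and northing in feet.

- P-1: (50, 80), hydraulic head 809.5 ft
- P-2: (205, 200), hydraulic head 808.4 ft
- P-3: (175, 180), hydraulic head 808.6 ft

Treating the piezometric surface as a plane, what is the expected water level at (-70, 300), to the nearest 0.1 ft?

Three-point gradient (reference P-1): Δ to P-2 = (155, 120, -1.1), Δ to P-3 = (125, 100, -0.9).
∂h/∂x = -0.004000, ∂h/∂y = -0.004000 (det = 500).
h(-70, 300) = 809.5 + (-0.004000)·(-120) + (-0.004000)·(220) = 809.5 +0.480 -0.880 = 809.100 ft.

809.1 ft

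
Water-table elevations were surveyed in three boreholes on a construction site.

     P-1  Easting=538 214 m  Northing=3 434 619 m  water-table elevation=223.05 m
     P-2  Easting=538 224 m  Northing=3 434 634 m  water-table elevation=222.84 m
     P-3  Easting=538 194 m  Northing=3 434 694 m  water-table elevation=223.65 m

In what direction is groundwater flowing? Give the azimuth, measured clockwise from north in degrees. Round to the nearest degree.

Differences from P-1: to P-2 (Δx, Δy, Δh) = (10, 15, -0.21); to P-3 = (-20, 75, +0.60).
Solve a·Δx + b·Δy = Δh: det = 10·75 − (-20)·15 = 1050.
∂h/∂x = [(-0.21)·75 − (+0.60)·15] / 1050 = -0.02357
∂h/∂y = [10·(+0.60) − (-20)·(-0.21)] / 1050 = +0.001714
Flow direction (−∇h) has components (+0.02357 E, -0.001714 N).
Azimuth = atan2(E, N) = atan2(+0.02357, -0.001714) = 94.2° ≈ 094°.

094°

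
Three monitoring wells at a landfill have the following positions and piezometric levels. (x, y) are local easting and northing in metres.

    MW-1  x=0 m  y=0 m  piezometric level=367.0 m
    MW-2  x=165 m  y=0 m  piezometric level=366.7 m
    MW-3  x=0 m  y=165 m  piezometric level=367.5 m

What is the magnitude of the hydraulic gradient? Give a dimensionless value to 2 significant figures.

0.0035

∂h/∂x = (366.7 − 367.0) / (165 − 0) = -0.001818
∂h/∂y = (367.5 − 367.0) / (165 − 0) = +0.003030
|∇h| = √(-0.001818² + 0.003030²) = 0.003534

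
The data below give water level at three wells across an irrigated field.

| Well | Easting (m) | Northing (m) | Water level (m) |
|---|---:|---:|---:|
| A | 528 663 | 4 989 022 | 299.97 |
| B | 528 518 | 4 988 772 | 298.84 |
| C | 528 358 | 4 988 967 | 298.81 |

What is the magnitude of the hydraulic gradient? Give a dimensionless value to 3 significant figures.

0.00422

Differences from A: to B (Δx, Δy, Δh) = (-145, -250, -1.13); to C = (-305, -55, -1.16).
Determinant of the coordinate differences = (-145)·(-55) − (-305)·(-250) = -68275.
∂h/∂x = [(-1.13)·(-55) − (-1.16)·(-250)] / -68275 = +0.003337
∂h/∂y = [(-145)·(-1.16) − (-305)·(-1.13)] / -68275 = +0.002584
|∇h| = √(0.003337² + 0.002584²) = 0.004221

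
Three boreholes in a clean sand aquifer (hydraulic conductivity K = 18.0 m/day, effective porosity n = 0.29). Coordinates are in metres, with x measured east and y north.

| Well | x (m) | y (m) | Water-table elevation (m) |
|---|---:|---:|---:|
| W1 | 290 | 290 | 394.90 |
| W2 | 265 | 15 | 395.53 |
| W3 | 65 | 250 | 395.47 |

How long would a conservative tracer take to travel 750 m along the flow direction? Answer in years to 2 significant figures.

11 years

With h = a·x + b·y + c and W1 as origin, the differences give:
  (-25)·a + (-275)·b = +0.63
  (-225)·a + (-40)·b = +0.57
Eliminate b (×(-40) and ×(-275), subtract): -60875·a = 131.550 → a = ∂h/∂x = -0.002161
Back-substitute: b = ∂h/∂y = -0.002094.
|∇h| = √(-0.002161² + -0.002094²) = 0.003009
Seepage velocity v = K·i/n = 18.0 × 0.003009 / 0.29 = 0.1868 m/day.
t = 750 / 0.1868 = 4015 days = 11 years.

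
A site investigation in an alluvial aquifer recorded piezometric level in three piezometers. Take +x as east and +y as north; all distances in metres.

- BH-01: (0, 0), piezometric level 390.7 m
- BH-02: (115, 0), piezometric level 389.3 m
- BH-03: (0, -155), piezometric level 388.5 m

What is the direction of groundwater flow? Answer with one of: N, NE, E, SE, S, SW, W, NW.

SE

∂h/∂x = (389.3 − 390.7) / (115 − 0) = -0.01217
∂h/∂y = (388.5 − 390.7) / (-155 − 0) = +0.01419
Flow = −∇h = (+0.01217 east, -0.01419 north), which points southeast.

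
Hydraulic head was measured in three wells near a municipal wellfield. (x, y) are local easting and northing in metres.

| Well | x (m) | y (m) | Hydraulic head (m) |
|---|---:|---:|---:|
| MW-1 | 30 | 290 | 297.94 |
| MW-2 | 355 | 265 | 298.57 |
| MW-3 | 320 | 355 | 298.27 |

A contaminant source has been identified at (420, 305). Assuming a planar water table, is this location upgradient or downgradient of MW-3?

Differences from MW-1: to MW-2 (Δx, Δy, Δh) = (325, -25, +0.63); to MW-3 = (290, 65, +0.33).
Determinant of the coordinate differences = 325·65 − 290·(-25) = 28375.
∂h/∂x = [(+0.63)·65 − (+0.33)·(-25)] / 28375 = +0.001734
∂h/∂y = [325·(+0.33) − 290·(+0.63)] / 28375 = -0.002659
Head at (420, 305) = 297.94 + (+0.001734)·(390) + (-0.002659)·(15) = 298.58 m.
That is higher than the 298.27 m at MW-3, so the point is upgradient.

upgradient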